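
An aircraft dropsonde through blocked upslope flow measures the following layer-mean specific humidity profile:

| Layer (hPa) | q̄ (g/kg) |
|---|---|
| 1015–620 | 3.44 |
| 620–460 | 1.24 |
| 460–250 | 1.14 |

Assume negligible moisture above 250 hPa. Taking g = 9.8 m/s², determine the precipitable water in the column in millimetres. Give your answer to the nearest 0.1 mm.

Precipitable water is the column-integrated vapour mass per unit area: PW = (1/g) Σ q̄ Δp, with q in kg/kg and Δp in Pa (1 kg/m² of water = 1 mm).
Layer 1015–620 hPa: Δp = 395 hPa = 39500 Pa, q̄ = 0.00344 kg/kg → 0.00344 × 39500 / 9.8 = 13.87 mm
Layer 620–460 hPa: Δp = 160 hPa = 16000 Pa, q̄ = 0.00124 kg/kg → 0.00124 × 16000 / 9.8 = 2.02 mm
Layer 460–250 hPa: Δp = 210 hPa = 21000 Pa, q̄ = 0.00114 kg/kg → 0.00114 × 21000 / 9.8 = 2.44 mm
PW = 13.87 + 2.02 + 2.44 = 18.33 ≈ 18.3 mm.

PW ≈ 18.3 mm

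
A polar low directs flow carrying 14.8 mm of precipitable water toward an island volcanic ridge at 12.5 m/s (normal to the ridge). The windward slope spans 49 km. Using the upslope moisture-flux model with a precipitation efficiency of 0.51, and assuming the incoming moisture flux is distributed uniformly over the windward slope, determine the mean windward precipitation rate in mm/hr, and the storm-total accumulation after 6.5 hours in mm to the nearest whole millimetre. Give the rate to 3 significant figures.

Incoming column moisture flux per unit ridge length: F = V × PW = 12.5 × 14.8 = 185 mm·m/s.
Spread over the 49 km slope with efficiency ε = 0.51: R = ε·F/W = 0.51 × 185 / 49000 m = 1.926e-03 mm/s.
R = 1.926e-03 × 3600 = 6.93 mm/hr.
Over 6.5 h: total = 6.93 × 6.5 = 45.045 ≈ 45 mm.

R ≈ 6.93 mm/hr; total ≈ 45 mm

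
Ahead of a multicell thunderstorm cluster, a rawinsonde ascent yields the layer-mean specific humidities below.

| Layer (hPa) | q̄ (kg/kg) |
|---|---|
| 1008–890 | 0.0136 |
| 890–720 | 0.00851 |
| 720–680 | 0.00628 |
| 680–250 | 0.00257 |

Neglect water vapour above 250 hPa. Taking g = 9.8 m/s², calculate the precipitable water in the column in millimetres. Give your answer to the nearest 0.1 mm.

PW ≈ 45.0 mm

Precipitable water is the column-integrated vapour mass per unit area: PW = (1/g) Σ q̄ Δp, with q in kg/kg and Δp in Pa (1 kg/m² of water = 1 mm).
Layer 1008–890 hPa: Δp = 118 hPa = 11800 Pa, q̄ = 0.0136 kg/kg → 0.0136 × 11800 / 9.8 = 16.38 mm
Layer 890–720 hPa: Δp = 170 hPa = 17000 Pa, q̄ = 0.00851 kg/kg → 0.00851 × 17000 / 9.8 = 14.76 mm
Layer 720–680 hPa: Δp = 40 hPa = 4000 Pa, q̄ = 0.00628 kg/kg → 0.00628 × 4000 / 9.8 = 2.56 mm
Layer 680–250 hPa: Δp = 430 hPa = 43000 Pa, q̄ = 0.00257 kg/kg → 0.00257 × 43000 / 9.8 = 11.28 mm
PW = 16.38 + 14.76 + 2.56 + 11.28 = 44.98 ≈ 45.0 mm.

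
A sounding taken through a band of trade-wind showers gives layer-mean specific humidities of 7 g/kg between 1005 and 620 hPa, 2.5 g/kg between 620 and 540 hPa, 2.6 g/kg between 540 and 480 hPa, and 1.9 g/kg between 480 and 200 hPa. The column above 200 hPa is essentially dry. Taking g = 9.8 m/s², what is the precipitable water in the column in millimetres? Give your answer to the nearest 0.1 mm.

Precipitable water is the column-integrated vapour mass per unit area: PW = (1/g) Σ q̄ Δp, with q in kg/kg and Δp in Pa (1 kg/m² of water = 1 mm).
Layer 1005–620 hPa: Δp = 385 hPa = 38500 Pa, q̄ = 0.007 kg/kg → 0.007 × 38500 / 9.8 = 27.50 mm
Layer 620–540 hPa: Δp = 80 hPa = 8000 Pa, q̄ = 0.0025 kg/kg → 0.0025 × 8000 / 9.8 = 2.04 mm
Layer 540–480 hPa: Δp = 60 hPa = 6000 Pa, q̄ = 0.0026 kg/kg → 0.0026 × 6000 / 9.8 = 1.59 mm
Layer 480–200 hPa: Δp = 280 hPa = 28000 Pa, q̄ = 0.0019 kg/kg → 0.0019 × 28000 / 9.8 = 5.43 mm
PW = 27.50 + 2.04 + 1.59 + 5.43 = 36.56 ≈ 36.6 mm.

PW ≈ 36.6 mm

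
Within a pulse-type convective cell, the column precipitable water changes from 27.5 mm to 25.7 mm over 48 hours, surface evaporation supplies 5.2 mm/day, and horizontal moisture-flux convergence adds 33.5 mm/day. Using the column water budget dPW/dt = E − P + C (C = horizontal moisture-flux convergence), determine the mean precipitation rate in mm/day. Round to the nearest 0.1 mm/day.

dPW/dt = (25.7 − 27.5) mm / (48/24 day) = -0.900 mm/day.
P = E + C − dPW/dt = 5.2 + (33.5) − (-0.900) = 39.6 mm/day.

P ≈ 39.6 mm/day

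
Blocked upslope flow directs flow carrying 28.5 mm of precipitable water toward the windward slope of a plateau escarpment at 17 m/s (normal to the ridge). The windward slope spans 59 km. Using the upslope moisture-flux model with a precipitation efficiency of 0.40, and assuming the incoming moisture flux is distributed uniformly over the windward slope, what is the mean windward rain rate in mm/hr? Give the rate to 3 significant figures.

R ≈ 11.8 mm/hr

Incoming column moisture flux per unit ridge length: F = V × PW = 17 × 28.5 = 484.5 mm·m/s.
Spread over the 59 km slope with efficiency ε = 0.40: R = ε·F/W = 0.40 × 484.5 / 59000 m = 3.285e-03 mm/s.
R = 3.285e-03 × 3600 = 11.8 mm/hr.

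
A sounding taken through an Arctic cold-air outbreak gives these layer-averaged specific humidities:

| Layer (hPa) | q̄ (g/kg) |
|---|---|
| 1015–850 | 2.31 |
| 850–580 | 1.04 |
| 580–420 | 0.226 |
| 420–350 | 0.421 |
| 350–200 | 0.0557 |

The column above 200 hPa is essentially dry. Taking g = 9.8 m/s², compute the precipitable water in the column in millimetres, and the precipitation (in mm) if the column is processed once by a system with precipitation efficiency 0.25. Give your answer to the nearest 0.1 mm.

Precipitable water is the column-integrated vapour mass per unit area: PW = (1/g) Σ q̄ Δp, with q in kg/kg and Δp in Pa (1 kg/m² of water = 1 mm).
Layer 1015–850 hPa: Δp = 165 hPa = 16500 Pa, q̄ = 0.00231 kg/kg → 0.00231 × 16500 / 9.8 = 3.89 mm
Layer 850–580 hPa: Δp = 270 hPa = 27000 Pa, q̄ = 0.00104 kg/kg → 0.00104 × 27000 / 9.8 = 2.87 mm
Layer 580–420 hPa: Δp = 160 hPa = 16000 Pa, q̄ = 0.000226 kg/kg → 0.000226 × 16000 / 9.8 = 0.37 mm
Layer 420–350 hPa: Δp = 70 hPa = 7000 Pa, q̄ = 0.000421 kg/kg → 0.000421 × 7000 / 9.8 = 0.30 mm
Layer 350–200 hPa: Δp = 150 hPa = 15000 Pa, q̄ = 5.57e-05 kg/kg → 5.57e-05 × 15000 / 9.8 = 0.09 mm
PW = 3.89 + 2.87 + 0.37 + 0.30 + 0.09 = 7.52 ≈ 7.5 mm.
Precipitation = ε × PW = 0.25 × 7.5 = 1.9 mm.

PW ≈ 7.5 mm; precipitation ≈ 1.9 mm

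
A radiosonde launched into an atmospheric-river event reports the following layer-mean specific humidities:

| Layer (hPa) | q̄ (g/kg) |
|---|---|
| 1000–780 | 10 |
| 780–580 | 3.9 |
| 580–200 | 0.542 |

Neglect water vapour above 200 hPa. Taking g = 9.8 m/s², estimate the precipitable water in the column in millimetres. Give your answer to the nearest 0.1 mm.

Precipitable water is the column-integrated vapour mass per unit area: PW = (1/g) Σ q̄ Δp, with q in kg/kg and Δp in Pa (1 kg/m² of water = 1 mm).
Layer 1000–780 hPa: Δp = 220 hPa = 22000 Pa, q̄ = 0.01 kg/kg → 0.01 × 22000 / 9.8 = 22.45 mm
Layer 780–580 hPa: Δp = 200 hPa = 20000 Pa, q̄ = 0.0039 kg/kg → 0.0039 × 20000 / 9.8 = 7.96 mm
Layer 580–200 hPa: Δp = 380 hPa = 38000 Pa, q̄ = 0.000542 kg/kg → 0.000542 × 38000 / 9.8 = 2.10 mm
PW = 22.45 + 7.96 + 2.10 = 32.51 ≈ 32.5 mm.

PW ≈ 32.5 mm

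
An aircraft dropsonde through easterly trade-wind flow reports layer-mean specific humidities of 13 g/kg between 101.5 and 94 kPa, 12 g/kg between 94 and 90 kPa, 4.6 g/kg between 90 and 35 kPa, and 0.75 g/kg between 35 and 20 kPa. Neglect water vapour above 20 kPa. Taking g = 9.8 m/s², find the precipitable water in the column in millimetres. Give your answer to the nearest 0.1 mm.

PW ≈ 41.8 mm

Precipitable water is the column-integrated vapour mass per unit area: PW = (1/g) Σ q̄ Δp, with q in kg/kg and Δp in Pa (1 kg/m² of water = 1 mm).
Layer 101.5–94 kPa: Δp = 75 hPa = 7500 Pa, q̄ = 0.013 kg/kg → 0.013 × 7500 / 9.8 = 9.95 mm
Layer 94–90 kPa: Δp = 40 hPa = 4000 Pa, q̄ = 0.012 kg/kg → 0.012 × 4000 / 9.8 = 4.90 mm
Layer 90–35 kPa: Δp = 550 hPa = 55000 Pa, q̄ = 0.0046 kg/kg → 0.0046 × 55000 / 9.8 = 25.82 mm
Layer 35–20 kPa: Δp = 150 hPa = 15000 Pa, q̄ = 0.00075 kg/kg → 0.00075 × 15000 / 9.8 = 1.15 mm
PW = 9.95 + 4.90 + 25.82 + 1.15 = 41.82 ≈ 41.8 mm.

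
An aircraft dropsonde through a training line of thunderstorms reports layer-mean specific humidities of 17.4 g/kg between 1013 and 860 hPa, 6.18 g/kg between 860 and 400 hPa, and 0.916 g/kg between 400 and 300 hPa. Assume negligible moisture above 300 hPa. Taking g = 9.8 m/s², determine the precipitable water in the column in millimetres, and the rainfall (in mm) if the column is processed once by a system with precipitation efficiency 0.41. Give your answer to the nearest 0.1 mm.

PW ≈ 57.1 mm; rainfall ≈ 23.4 mm

Precipitable water is the column-integrated vapour mass per unit area: PW = (1/g) Σ q̄ Δp, with q in kg/kg and Δp in Pa (1 kg/m² of water = 1 mm).
Layer 1013–860 hPa: Δp = 153 hPa = 15300 Pa, q̄ = 0.0174 kg/kg → 0.0174 × 15300 / 9.8 = 27.17 mm
Layer 860–400 hPa: Δp = 460 hPa = 46000 Pa, q̄ = 0.00618 kg/kg → 0.00618 × 46000 / 9.8 = 29.01 mm
Layer 400–300 hPa: Δp = 100 hPa = 10000 Pa, q̄ = 0.000916 kg/kg → 0.000916 × 10000 / 9.8 = 0.93 mm
PW = 27.17 + 29.01 + 0.93 = 57.11 ≈ 57.1 mm.
Rainfall = ε × PW = 0.41 × 57.1 = 23.4 mm.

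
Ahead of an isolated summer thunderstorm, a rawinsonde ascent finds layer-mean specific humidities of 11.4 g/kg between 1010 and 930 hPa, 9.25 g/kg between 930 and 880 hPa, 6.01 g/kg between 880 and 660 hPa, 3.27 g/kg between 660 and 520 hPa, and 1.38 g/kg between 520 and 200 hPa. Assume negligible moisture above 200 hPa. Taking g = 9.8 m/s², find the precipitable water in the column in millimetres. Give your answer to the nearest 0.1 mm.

PW ≈ 36.7 mm

Precipitable water is the column-integrated vapour mass per unit area: PW = (1/g) Σ q̄ Δp, with q in kg/kg and Δp in Pa (1 kg/m² of water = 1 mm).
Layer 1010–930 hPa: Δp = 80 hPa = 8000 Pa, q̄ = 0.0114 kg/kg → 0.0114 × 8000 / 9.8 = 9.31 mm
Layer 930–880 hPa: Δp = 50 hPa = 5000 Pa, q̄ = 0.00925 kg/kg → 0.00925 × 5000 / 9.8 = 4.72 mm
Layer 880–660 hPa: Δp = 220 hPa = 22000 Pa, q̄ = 0.00601 kg/kg → 0.00601 × 22000 / 9.8 = 13.49 mm
Layer 660–520 hPa: Δp = 140 hPa = 14000 Pa, q̄ = 0.00327 kg/kg → 0.00327 × 14000 / 9.8 = 4.67 mm
Layer 520–200 hPa: Δp = 320 hPa = 32000 Pa, q̄ = 0.00138 kg/kg → 0.00138 × 32000 / 9.8 = 4.51 mm
PW = 9.31 + 4.72 + 13.49 + 4.67 + 4.51 = 36.70 ≈ 36.7 mm.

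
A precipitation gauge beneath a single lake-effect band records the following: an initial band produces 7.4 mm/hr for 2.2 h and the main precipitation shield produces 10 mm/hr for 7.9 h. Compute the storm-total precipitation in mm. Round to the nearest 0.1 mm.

Total = Σ Rᵢ Δtᵢ = 7.4 × 2.2 + 10 × 7.9
      = 16.28 + 79 = 95.3 mm.

total ≈ 95.3 mm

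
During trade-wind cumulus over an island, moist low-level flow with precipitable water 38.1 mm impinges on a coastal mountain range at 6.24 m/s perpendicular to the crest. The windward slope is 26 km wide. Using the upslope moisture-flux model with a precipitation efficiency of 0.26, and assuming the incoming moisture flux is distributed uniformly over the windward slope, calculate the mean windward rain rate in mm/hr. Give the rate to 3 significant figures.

R ≈ 8.56 mm/hr

Incoming column moisture flux per unit ridge length: F = V × PW = 6.24 × 38.1 = 237.744 mm·m/s.
Spread over the 26 km slope with efficiency ε = 0.26: R = ε·F/W = 0.26 × 237.744 / 26000 m = 2.377e-03 mm/s.
R = 2.377e-03 × 3600 = 8.56 mm/hr.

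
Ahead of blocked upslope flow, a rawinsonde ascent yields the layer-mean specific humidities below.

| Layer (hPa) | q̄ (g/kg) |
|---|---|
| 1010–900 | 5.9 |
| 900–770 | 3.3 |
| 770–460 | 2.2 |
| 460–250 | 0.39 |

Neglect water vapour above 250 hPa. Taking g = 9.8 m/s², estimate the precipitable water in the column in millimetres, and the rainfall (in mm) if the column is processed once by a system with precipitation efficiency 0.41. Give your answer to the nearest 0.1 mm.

Precipitable water is the column-integrated vapour mass per unit area: PW = (1/g) Σ q̄ Δp, with q in kg/kg and Δp in Pa (1 kg/m² of water = 1 mm).
Layer 1010–900 hPa: Δp = 110 hPa = 11000 Pa, q̄ = 0.0059 kg/kg → 0.0059 × 11000 / 9.8 = 6.62 mm
Layer 900–770 hPa: Δp = 130 hPa = 13000 Pa, q̄ = 0.0033 kg/kg → 0.0033 × 13000 / 9.8 = 4.38 mm
Layer 770–460 hPa: Δp = 310 hPa = 31000 Pa, q̄ = 0.0022 kg/kg → 0.0022 × 31000 / 9.8 = 6.96 mm
Layer 460–250 hPa: Δp = 210 hPa = 21000 Pa, q̄ = 0.00039 kg/kg → 0.00039 × 21000 / 9.8 = 0.84 mm
PW = 6.62 + 4.38 + 6.96 + 0.84 = 18.80 ≈ 18.8 mm.
Rainfall = ε × PW = 0.41 × 18.8 = 7.7 mm.

PW ≈ 18.8 mm; rainfall ≈ 7.7 mm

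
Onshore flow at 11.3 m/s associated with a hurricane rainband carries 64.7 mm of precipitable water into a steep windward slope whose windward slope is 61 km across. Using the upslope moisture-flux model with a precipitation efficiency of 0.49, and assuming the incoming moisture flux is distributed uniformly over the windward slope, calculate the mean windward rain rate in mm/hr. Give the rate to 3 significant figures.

Incoming column moisture flux per unit ridge length: F = V × PW = 11.3 × 64.7 = 731.11 mm·m/s.
Spread over the 61 km slope with efficiency ε = 0.49: R = ε·F/W = 0.49 × 731.11 / 61000 m = 5.873e-03 mm/s.
R = 5.873e-03 × 3600 = 21.1 mm/hr.

R ≈ 21.1 mm/hr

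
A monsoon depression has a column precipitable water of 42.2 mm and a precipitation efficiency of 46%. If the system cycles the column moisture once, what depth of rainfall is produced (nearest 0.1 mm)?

Rainfall = ε × PW = 0.46 × 42.2 = 19.4 mm.

rainfall ≈ 19.4 mm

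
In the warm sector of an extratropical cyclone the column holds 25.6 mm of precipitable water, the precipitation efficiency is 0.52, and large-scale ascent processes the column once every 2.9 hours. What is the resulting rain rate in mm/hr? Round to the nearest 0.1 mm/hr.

Each overturning extracts ε × PW = 0.52 × 25.6 = 13.312 mm.
Rate = ε·PW / τ = 13.312 / 2.9 h = 4.6 mm/hr.

R ≈ 4.6 mm/hr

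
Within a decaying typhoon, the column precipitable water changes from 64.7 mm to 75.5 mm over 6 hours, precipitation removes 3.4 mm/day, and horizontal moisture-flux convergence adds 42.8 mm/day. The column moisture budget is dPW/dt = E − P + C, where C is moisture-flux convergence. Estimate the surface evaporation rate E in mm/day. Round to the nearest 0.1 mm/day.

dPW/dt = (75.5 − 64.7) mm / (6/24 day) = +43.200 mm/day.
E = dPW/dt + P − C = (+43.200) + 3.4 − (42.8) = 3.8 mm/day.

E ≈ 3.8 mm/day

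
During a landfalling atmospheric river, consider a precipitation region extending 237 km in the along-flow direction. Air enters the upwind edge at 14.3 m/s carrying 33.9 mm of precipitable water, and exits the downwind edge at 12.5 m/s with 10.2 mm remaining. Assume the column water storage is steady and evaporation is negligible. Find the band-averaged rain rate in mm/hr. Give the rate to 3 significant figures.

R ≈ 5.43 mm/hr

Column moisture flux per unit crosswind length is F = V × PW.
Inflow: F_in = 14.3 × 33.9 = 484.77 mm·m/s
Outflow: F_out = 12.5 × 10.2 = 127.5 mm·m/s
Steady-state rate R = (F_in − F_out)/L = (484.77 − 127.5) / 237000 m = 1.507e-03 mm/s.
R = 1.507e-03 × 3600 = 5.43 mm/hr.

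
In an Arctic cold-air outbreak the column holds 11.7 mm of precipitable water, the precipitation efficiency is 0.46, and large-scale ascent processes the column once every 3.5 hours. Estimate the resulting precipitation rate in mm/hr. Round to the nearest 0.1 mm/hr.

Each overturning extracts ε × PW = 0.46 × 11.7 = 5.382 mm.
Rate = ε·PW / τ = 5.382 / 3.5 h = 1.5 mm/hr.

R ≈ 1.5 mm/hr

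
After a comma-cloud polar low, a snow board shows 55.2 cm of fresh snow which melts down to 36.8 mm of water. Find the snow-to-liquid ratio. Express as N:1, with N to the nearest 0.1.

ratio ≈ 15.0

Ratio = snow depth / SWE = 552 mm / 36.8 mm = 15.0, i.e. 15.0:1.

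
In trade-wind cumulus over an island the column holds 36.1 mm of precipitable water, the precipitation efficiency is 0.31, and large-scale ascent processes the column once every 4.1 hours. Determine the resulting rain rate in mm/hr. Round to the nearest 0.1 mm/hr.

R ≈ 2.7 mm/hr

Each overturning extracts ε × PW = 0.31 × 36.1 = 11.191 mm.
Rate = ε·PW / τ = 11.191 / 4.1 h = 2.7 mm/hr.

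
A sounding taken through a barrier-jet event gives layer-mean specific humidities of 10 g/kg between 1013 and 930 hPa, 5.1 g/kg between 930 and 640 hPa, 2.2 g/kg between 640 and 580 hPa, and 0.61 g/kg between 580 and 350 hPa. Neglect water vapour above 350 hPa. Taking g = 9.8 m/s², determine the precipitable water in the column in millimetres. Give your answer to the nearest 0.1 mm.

Precipitable water is the column-integrated vapour mass per unit area: PW = (1/g) Σ q̄ Δp, with q in kg/kg and Δp in Pa (1 kg/m² of water = 1 mm).
Layer 1013–930 hPa: Δp = 83 hPa = 8300 Pa, q̄ = 0.01 kg/kg → 0.01 × 8300 / 9.8 = 8.47 mm
Layer 930–640 hPa: Δp = 290 hPa = 29000 Pa, q̄ = 0.0051 kg/kg → 0.0051 × 29000 / 9.8 = 15.09 mm
Layer 640–580 hPa: Δp = 60 hPa = 6000 Pa, q̄ = 0.0022 kg/kg → 0.0022 × 6000 / 9.8 = 1.35 mm
Layer 580–350 hPa: Δp = 230 hPa = 23000 Pa, q̄ = 0.00061 kg/kg → 0.00061 × 23000 / 9.8 = 1.43 mm
PW = 8.47 + 15.09 + 1.35 + 1.43 = 26.34 ≈ 26.3 mm.

PW ≈ 26.3 mm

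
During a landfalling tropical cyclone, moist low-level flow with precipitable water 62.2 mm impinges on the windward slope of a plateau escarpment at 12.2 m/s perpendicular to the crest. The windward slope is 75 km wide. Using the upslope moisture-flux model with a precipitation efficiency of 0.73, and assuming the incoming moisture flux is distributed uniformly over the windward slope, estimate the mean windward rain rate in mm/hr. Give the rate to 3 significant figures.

Incoming column moisture flux per unit ridge length: F = V × PW = 12.2 × 62.2 = 758.84 mm·m/s.
Spread over the 75 km slope with efficiency ε = 0.73: R = ε·F/W = 0.73 × 758.84 / 75000 m = 7.386e-03 mm/s.
R = 7.386e-03 × 3600 = 26.6 mm/hr.

R ≈ 26.6 mm/hr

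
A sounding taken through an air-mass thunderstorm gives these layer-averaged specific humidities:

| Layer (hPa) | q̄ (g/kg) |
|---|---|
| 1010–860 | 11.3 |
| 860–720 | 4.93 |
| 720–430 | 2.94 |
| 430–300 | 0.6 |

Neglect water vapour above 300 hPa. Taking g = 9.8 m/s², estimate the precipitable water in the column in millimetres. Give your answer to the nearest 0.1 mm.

PW ≈ 33.8 mm

Precipitable water is the column-integrated vapour mass per unit area: PW = (1/g) Σ q̄ Δp, with q in kg/kg and Δp in Pa (1 kg/m² of water = 1 mm).
Layer 1010–860 hPa: Δp = 150 hPa = 15000 Pa, q̄ = 0.0113 kg/kg → 0.0113 × 15000 / 9.8 = 17.30 mm
Layer 860–720 hPa: Δp = 140 hPa = 14000 Pa, q̄ = 0.00493 kg/kg → 0.00493 × 14000 / 9.8 = 7.04 mm
Layer 720–430 hPa: Δp = 290 hPa = 29000 Pa, q̄ = 0.00294 kg/kg → 0.00294 × 29000 / 9.8 = 8.70 mm
Layer 430–300 hPa: Δp = 130 hPa = 13000 Pa, q̄ = 0.0006 kg/kg → 0.0006 × 13000 / 9.8 = 0.80 mm
PW = 17.30 + 7.04 + 8.70 + 0.80 = 33.84 ≈ 33.8 mm.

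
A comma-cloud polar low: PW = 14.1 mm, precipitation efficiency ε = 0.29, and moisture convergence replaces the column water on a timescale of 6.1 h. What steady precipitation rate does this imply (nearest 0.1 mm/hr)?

Each overturning extracts ε × PW = 0.29 × 14.1 = 4.089 mm.
Rate = ε·PW / τ = 4.089 / 6.1 h = 0.7 mm/hr.

R ≈ 0.7 mm/hr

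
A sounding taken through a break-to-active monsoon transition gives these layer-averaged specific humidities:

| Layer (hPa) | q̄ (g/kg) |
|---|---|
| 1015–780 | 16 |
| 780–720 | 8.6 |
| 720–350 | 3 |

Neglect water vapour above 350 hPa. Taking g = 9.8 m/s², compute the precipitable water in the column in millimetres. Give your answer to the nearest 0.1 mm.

PW ≈ 55.0 mm

Precipitable water is the column-integrated vapour mass per unit area: PW = (1/g) Σ q̄ Δp, with q in kg/kg and Δp in Pa (1 kg/m² of water = 1 mm).
Layer 1015–780 hPa: Δp = 235 hPa = 23500 Pa, q̄ = 0.016 kg/kg → 0.016 × 23500 / 9.8 = 38.37 mm
Layer 780–720 hPa: Δp = 60 hPa = 6000 Pa, q̄ = 0.0086 kg/kg → 0.0086 × 6000 / 9.8 = 5.27 mm
Layer 720–350 hPa: Δp = 370 hPa = 37000 Pa, q̄ = 0.003 kg/kg → 0.003 × 37000 / 9.8 = 11.33 mm
PW = 38.37 + 5.27 + 11.33 = 54.97 ≈ 55.0 mm.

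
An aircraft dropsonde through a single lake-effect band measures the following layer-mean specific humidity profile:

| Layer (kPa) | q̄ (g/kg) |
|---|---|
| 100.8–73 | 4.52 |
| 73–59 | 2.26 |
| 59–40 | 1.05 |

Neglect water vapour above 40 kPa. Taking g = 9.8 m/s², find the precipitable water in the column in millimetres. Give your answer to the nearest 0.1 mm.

PW ≈ 18.1 mm

Precipitable water is the column-integrated vapour mass per unit area: PW = (1/g) Σ q̄ Δp, with q in kg/kg and Δp in Pa (1 kg/m² of water = 1 mm).
Layer 100.8–73 kPa: Δp = 278 hPa = 27800 Pa, q̄ = 0.00452 kg/kg → 0.00452 × 27800 / 9.8 = 12.82 mm
Layer 73–59 kPa: Δp = 140 hPa = 14000 Pa, q̄ = 0.00226 kg/kg → 0.00226 × 14000 / 9.8 = 3.23 mm
Layer 59–40 kPa: Δp = 190 hPa = 19000 Pa, q̄ = 0.00105 kg/kg → 0.00105 × 19000 / 9.8 = 2.04 mm
PW = 12.82 + 3.23 + 2.04 = 18.09 ≈ 18.1 mm.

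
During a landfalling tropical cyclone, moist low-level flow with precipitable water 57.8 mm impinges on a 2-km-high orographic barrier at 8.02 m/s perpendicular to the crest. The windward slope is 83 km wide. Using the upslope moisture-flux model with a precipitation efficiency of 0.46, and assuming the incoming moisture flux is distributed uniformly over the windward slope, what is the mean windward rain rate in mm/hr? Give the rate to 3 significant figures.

R ≈ 9.25 mm/hr

Incoming column moisture flux per unit ridge length: F = V × PW = 8.02 × 57.8 = 463.556 mm·m/s.
Spread over the 83 km slope with efficiency ε = 0.46: R = ε·F/W = 0.46 × 463.556 / 83000 m = 2.569e-03 mm/s.
R = 2.569e-03 × 3600 = 9.25 mm/hr.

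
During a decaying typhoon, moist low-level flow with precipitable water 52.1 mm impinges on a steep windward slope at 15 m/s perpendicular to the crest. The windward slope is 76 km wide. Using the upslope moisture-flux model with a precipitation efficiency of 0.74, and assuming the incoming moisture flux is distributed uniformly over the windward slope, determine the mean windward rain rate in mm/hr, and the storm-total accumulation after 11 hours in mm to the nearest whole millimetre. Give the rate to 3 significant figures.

Incoming column moisture flux per unit ridge length: F = V × PW = 15 × 52.1 = 781.5 mm·m/s.
Spread over the 76 km slope with efficiency ε = 0.74: R = ε·F/W = 0.74 × 781.5 / 76000 m = 7.609e-03 mm/s.
R = 7.609e-03 × 3600 = 27.4 mm/hr.
Over 11 h: total = 27.4 × 11 = 301.4 ≈ 301 mm.

R ≈ 27.4 mm/hr; total ≈ 301 mm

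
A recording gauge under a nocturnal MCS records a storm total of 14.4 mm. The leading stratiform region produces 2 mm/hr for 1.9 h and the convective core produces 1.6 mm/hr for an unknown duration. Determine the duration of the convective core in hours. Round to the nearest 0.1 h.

Known phases: 2 × 1.9 = 3.8 mm.
Remaining depth = 14.4 − 3.8 = 10.6 mm.
Duration = 10.6 / 1.6 = 6.6 h.

duration ≈ 6.6 h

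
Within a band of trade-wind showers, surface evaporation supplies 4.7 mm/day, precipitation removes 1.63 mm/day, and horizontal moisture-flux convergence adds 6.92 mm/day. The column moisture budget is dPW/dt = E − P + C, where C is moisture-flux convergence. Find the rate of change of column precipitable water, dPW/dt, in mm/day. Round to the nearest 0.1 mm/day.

dPW/dt ≈ 10.0 mm/day

dPW/dt = E − P + C = 4.7 − 1.63 + (6.92) = 10.0 mm/day.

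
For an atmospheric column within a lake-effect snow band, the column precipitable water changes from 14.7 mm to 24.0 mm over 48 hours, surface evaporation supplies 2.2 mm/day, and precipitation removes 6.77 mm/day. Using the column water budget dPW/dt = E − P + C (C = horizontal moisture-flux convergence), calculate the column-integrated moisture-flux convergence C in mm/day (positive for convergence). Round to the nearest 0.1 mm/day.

C ≈ 9.2 mm/day

dPW/dt = (24.0 − 14.7) mm / (48/24 day) = +4.650 mm/day.
C = dPW/dt − E + P = (+4.650) − 2.2 + 6.77 = 9.2 mm/day.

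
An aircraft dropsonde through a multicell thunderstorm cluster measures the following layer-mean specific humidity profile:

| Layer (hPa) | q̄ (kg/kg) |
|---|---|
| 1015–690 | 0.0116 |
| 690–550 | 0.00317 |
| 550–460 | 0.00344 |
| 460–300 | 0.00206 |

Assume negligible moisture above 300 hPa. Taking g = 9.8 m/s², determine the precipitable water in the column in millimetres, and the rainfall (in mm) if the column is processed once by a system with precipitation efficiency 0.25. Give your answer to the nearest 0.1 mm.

PW ≈ 49.5 mm; rainfall ≈ 12.4 mm

Precipitable water is the column-integrated vapour mass per unit area: PW = (1/g) Σ q̄ Δp, with q in kg/kg and Δp in Pa (1 kg/m² of water = 1 mm).
Layer 1015–690 hPa: Δp = 325 hPa = 32500 Pa, q̄ = 0.0116 kg/kg → 0.0116 × 32500 / 9.8 = 38.47 mm
Layer 690–550 hPa: Δp = 140 hPa = 14000 Pa, q̄ = 0.00317 kg/kg → 0.00317 × 14000 / 9.8 = 4.53 mm
Layer 550–460 hPa: Δp = 90 hPa = 9000 Pa, q̄ = 0.00344 kg/kg → 0.00344 × 9000 / 9.8 = 3.16 mm
Layer 460–300 hPa: Δp = 160 hPa = 16000 Pa, q̄ = 0.00206 kg/kg → 0.00206 × 16000 / 9.8 = 3.36 mm
PW = 38.47 + 4.53 + 3.16 + 3.36 = 49.52 ≈ 49.5 mm.
Rainfall = ε × PW = 0.25 × 49.5 = 12.4 mm.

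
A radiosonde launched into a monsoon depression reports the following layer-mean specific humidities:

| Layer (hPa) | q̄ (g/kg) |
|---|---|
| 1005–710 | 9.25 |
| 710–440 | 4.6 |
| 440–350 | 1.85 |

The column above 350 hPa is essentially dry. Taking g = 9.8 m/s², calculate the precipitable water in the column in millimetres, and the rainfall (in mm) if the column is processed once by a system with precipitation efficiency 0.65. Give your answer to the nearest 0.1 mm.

Precipitable water is the column-integrated vapour mass per unit area: PW = (1/g) Σ q̄ Δp, with q in kg/kg and Δp in Pa (1 kg/m² of water = 1 mm).
Layer 1005–710 hPa: Δp = 295 hPa = 29500 Pa, q̄ = 0.00925 kg/kg → 0.00925 × 29500 / 9.8 = 27.84 mm
Layer 710–440 hPa: Δp = 270 hPa = 27000 Pa, q̄ = 0.0046 kg/kg → 0.0046 × 27000 / 9.8 = 12.67 mm
Layer 440–350 hPa: Δp = 90 hPa = 9000 Pa, q̄ = 0.00185 kg/kg → 0.00185 × 9000 / 9.8 = 1.70 mm
PW = 27.84 + 12.67 + 1.70 = 42.21 ≈ 42.2 mm.
Rainfall = ε × PW = 0.65 × 42.2 = 27.4 mm.

PW ≈ 42.2 mm; rainfall ≈ 27.4 mm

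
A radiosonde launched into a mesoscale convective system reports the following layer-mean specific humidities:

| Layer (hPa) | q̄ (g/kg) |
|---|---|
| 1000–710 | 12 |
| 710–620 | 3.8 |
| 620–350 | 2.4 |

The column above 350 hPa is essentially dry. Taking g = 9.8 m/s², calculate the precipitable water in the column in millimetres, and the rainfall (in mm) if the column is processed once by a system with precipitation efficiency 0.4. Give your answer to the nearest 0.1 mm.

Precipitable water is the column-integrated vapour mass per unit area: PW = (1/g) Σ q̄ Δp, with q in kg/kg and Δp in Pa (1 kg/m² of water = 1 mm).
Layer 1000–710 hPa: Δp = 290 hPa = 29000 Pa, q̄ = 0.012 kg/kg → 0.012 × 29000 / 9.8 = 35.51 mm
Layer 710–620 hPa: Δp = 90 hPa = 9000 Pa, q̄ = 0.0038 kg/kg → 0.0038 × 9000 / 9.8 = 3.49 mm
Layer 620–350 hPa: Δp = 270 hPa = 27000 Pa, q̄ = 0.0024 kg/kg → 0.0024 × 27000 / 9.8 = 6.61 mm
PW = 35.51 + 3.49 + 6.61 = 45.61 ≈ 45.6 mm.
Rainfall = ε × PW = 0.4 × 45.6 = 18.2 mm.

PW ≈ 45.6 mm; rainfall ≈ 18.2 mm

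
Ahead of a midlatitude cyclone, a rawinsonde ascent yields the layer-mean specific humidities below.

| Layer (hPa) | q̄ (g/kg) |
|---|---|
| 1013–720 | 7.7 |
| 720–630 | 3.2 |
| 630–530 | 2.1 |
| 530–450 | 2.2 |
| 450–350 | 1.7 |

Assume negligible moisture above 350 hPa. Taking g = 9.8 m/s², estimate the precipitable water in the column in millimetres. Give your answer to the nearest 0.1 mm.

PW ≈ 31.6 mm

Precipitable water is the column-integrated vapour mass per unit area: PW = (1/g) Σ q̄ Δp, with q in kg/kg and Δp in Pa (1 kg/m² of water = 1 mm).
Layer 1013–720 hPa: Δp = 293 hPa = 29300 Pa, q̄ = 0.0077 kg/kg → 0.0077 × 29300 / 9.8 = 23.02 mm
Layer 720–630 hPa: Δp = 90 hPa = 9000 Pa, q̄ = 0.0032 kg/kg → 0.0032 × 9000 / 9.8 = 2.94 mm
Layer 630–530 hPa: Δp = 100 hPa = 10000 Pa, q̄ = 0.0021 kg/kg → 0.0021 × 10000 / 9.8 = 2.14 mm
Layer 530–450 hPa: Δp = 80 hPa = 8000 Pa, q̄ = 0.0022 kg/kg → 0.0022 × 8000 / 9.8 = 1.80 mm
Layer 450–350 hPa: Δp = 100 hPa = 10000 Pa, q̄ = 0.0017 kg/kg → 0.0017 × 10000 / 9.8 = 1.73 mm
PW = 23.02 + 2.94 + 2.14 + 1.80 + 1.73 = 31.63 ≈ 31.6 mm.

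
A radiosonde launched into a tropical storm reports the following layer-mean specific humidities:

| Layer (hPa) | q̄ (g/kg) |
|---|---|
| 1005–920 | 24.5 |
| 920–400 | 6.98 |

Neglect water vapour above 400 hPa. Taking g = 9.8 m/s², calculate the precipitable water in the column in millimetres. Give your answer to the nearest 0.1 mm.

PW ≈ 58.3 mm

Precipitable water is the column-integrated vapour mass per unit area: PW = (1/g) Σ q̄ Δp, with q in kg/kg and Δp in Pa (1 kg/m² of water = 1 mm).
Layer 1005–920 hPa: Δp = 85 hPa = 8500 Pa, q̄ = 0.0245 kg/kg → 0.0245 × 8500 / 9.8 = 21.25 mm
Layer 920–400 hPa: Δp = 520 hPa = 52000 Pa, q̄ = 0.00698 kg/kg → 0.00698 × 52000 / 9.8 = 37.04 mm
PW = 21.25 + 37.04 = 58.29 ≈ 58.3 mm.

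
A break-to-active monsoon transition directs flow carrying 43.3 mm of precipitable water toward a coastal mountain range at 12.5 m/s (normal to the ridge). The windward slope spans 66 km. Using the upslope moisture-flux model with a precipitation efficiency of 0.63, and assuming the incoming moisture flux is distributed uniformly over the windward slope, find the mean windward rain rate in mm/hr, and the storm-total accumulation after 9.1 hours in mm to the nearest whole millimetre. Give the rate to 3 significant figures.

Incoming column moisture flux per unit ridge length: F = V × PW = 12.5 × 43.3 = 541.25 mm·m/s.
Spread over the 66 km slope with efficiency ε = 0.63: R = ε·F/W = 0.63 × 541.25 / 66000 m = 5.166e-03 mm/s.
R = 5.166e-03 × 3600 = 18.6 mm/hr.
Over 9.1 h: total = 18.6 × 9.1 = 169.26 ≈ 169 mm.

R ≈ 18.6 mm/hr; total ≈ 169 mm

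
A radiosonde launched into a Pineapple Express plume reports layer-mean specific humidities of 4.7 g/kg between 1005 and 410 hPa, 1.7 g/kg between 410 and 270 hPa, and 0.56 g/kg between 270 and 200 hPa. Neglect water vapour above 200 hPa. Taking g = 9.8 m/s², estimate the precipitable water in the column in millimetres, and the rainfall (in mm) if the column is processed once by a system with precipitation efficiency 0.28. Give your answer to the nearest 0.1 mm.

PW ≈ 31.4 mm; rainfall ≈ 8.8 mm

Precipitable water is the column-integrated vapour mass per unit area: PW = (1/g) Σ q̄ Δp, with q in kg/kg and Δp in Pa (1 kg/m² of water = 1 mm).
Layer 1005–410 hPa: Δp = 595 hPa = 59500 Pa, q̄ = 0.0047 kg/kg → 0.0047 × 59500 / 9.8 = 28.54 mm
Layer 410–270 hPa: Δp = 140 hPa = 14000 Pa, q̄ = 0.0017 kg/kg → 0.0017 × 14000 / 9.8 = 2.43 mm
Layer 270–200 hPa: Δp = 70 hPa = 7000 Pa, q̄ = 0.00056 kg/kg → 0.00056 × 7000 / 9.8 = 0.40 mm
PW = 28.54 + 2.43 + 0.40 = 31.37 ≈ 31.4 mm.
Rainfall = ε × PW = 0.28 × 31.4 = 8.8 mm.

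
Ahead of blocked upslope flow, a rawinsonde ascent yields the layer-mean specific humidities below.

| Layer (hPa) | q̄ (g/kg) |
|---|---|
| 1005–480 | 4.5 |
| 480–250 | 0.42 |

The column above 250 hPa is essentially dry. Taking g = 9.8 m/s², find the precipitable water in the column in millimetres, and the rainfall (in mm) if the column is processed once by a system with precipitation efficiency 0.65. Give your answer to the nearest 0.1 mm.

Precipitable water is the column-integrated vapour mass per unit area: PW = (1/g) Σ q̄ Δp, with q in kg/kg and Δp in Pa (1 kg/m² of water = 1 mm).
Layer 1005–480 hPa: Δp = 525 hPa = 52500 Pa, q̄ = 0.0045 kg/kg → 0.0045 × 52500 / 9.8 = 24.11 mm
Layer 480–250 hPa: Δp = 230 hPa = 23000 Pa, q̄ = 0.00042 kg/kg → 0.00042 × 23000 / 9.8 = 0.99 mm
PW = 24.11 + 0.99 = 25.10 ≈ 25.1 mm.
Rainfall = ε × PW = 0.65 × 25.1 = 16.3 mm.

PW ≈ 25.1 mm; rainfall ≈ 16.3 mm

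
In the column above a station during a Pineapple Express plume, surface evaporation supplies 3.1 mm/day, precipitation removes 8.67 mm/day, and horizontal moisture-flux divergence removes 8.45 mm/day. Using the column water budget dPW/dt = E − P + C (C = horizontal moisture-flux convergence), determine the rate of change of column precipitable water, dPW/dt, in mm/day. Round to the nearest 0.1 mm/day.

dPW/dt = E − P + C = 3.1 − 8.67 + (-8.45) = -14.0 mm/day.

dPW/dt ≈ -14.0 mm/day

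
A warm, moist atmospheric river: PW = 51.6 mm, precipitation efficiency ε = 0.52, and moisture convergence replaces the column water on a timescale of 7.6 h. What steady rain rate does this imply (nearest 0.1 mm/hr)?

Each overturning extracts ε × PW = 0.52 × 51.6 = 26.832 mm.
Rate = ε·PW / τ = 26.832 / 7.6 h = 3.5 mm/hr.

R ≈ 3.5 mm/hr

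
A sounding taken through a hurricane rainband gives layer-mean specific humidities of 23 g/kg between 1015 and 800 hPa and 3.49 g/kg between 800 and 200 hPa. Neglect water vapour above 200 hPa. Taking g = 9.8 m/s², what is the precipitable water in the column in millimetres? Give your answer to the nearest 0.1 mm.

Precipitable water is the column-integrated vapour mass per unit area: PW = (1/g) Σ q̄ Δp, with q in kg/kg and Δp in Pa (1 kg/m² of water = 1 mm).
Layer 1015–800 hPa: Δp = 215 hPa = 21500 Pa, q̄ = 0.023 kg/kg → 0.023 × 21500 / 9.8 = 50.46 mm
Layer 800–200 hPa: Δp = 600 hPa = 60000 Pa, q̄ = 0.00349 kg/kg → 0.00349 × 60000 / 9.8 = 21.37 mm
PW = 50.46 + 21.37 = 71.83 ≈ 71.8 mm.

PW ≈ 71.8 mm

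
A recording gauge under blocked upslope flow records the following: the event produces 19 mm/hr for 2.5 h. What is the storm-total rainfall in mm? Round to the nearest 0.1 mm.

total ≈ 47.5 mm

Total = Σ Rᵢ Δtᵢ = 19 × 2.5
      = 47.5 = 47.5 mm.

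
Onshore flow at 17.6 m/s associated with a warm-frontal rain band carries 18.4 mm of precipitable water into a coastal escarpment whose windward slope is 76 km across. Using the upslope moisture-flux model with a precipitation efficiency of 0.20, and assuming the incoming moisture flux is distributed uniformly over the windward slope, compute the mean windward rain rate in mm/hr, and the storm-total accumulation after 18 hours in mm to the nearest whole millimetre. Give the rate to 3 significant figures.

R ≈ 3.07 mm/hr; total ≈ 55 mm

Incoming column moisture flux per unit ridge length: F = V × PW = 17.6 × 18.4 = 323.84 mm·m/s.
Spread over the 76 km slope with efficiency ε = 0.20: R = ε·F/W = 0.20 × 323.84 / 76000 m = 8.522e-04 mm/s.
R = 8.522e-04 × 3600 = 3.07 mm/hr.
Over 18 h: total = 3.07 × 18 = 55.26 ≈ 55 mm.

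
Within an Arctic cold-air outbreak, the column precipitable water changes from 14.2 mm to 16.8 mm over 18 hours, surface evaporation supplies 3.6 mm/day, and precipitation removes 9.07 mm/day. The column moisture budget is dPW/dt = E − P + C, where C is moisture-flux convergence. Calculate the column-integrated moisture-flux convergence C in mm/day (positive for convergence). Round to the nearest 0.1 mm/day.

C ≈ 8.9 mm/day

dPW/dt = (16.8 − 14.2) mm / (18/24 day) = +3.467 mm/day.
C = dPW/dt − E + P = (+3.467) − 3.6 + 9.07 = 8.9 mm/day.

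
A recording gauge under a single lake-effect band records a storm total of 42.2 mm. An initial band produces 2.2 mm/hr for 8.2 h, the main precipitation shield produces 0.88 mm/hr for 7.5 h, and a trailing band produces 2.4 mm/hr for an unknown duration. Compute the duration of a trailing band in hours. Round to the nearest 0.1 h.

Known phases: 2.2 × 8.2 + 0.88 × 7.5 = 18.04 + 6.6 = 24.64 mm.
Remaining depth = 42.2 − 24.64 = 17.56 mm.
Duration = 17.56 / 2.4 = 7.3 h.

duration ≈ 7.3 h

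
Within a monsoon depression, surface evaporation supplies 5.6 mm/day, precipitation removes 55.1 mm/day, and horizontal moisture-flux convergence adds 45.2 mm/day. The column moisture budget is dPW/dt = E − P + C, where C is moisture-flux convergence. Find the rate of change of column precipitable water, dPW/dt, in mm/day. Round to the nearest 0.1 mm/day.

dPW/dt = E − P + C = 5.6 − 55.1 + (45.2) = -4.3 mm/day.

dPW/dt ≈ -4.3 mm/day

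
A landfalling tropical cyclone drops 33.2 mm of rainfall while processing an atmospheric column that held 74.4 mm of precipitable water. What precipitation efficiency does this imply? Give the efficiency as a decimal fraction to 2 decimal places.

ε ≈ 0.45

ε = rainfall / PW = 33.2 / 74.4 = 0.45.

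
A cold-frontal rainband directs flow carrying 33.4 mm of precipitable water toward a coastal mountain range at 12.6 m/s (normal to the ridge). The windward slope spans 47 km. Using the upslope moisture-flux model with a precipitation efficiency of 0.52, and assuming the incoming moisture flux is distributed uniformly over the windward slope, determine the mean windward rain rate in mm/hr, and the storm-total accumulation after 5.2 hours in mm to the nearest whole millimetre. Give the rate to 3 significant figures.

Incoming column moisture flux per unit ridge length: F = V × PW = 12.6 × 33.4 = 420.84 mm·m/s.
Spread over the 47 km slope with efficiency ε = 0.52: R = ε·F/W = 0.52 × 420.84 / 47000 m = 4.656e-03 mm/s.
R = 4.656e-03 × 3600 = 16.8 mm/hr.
Over 5.2 h: total = 16.8 × 5.2 = 87.36 ≈ 87 mm.

R ≈ 16.8 mm/hr; total ≈ 87 mm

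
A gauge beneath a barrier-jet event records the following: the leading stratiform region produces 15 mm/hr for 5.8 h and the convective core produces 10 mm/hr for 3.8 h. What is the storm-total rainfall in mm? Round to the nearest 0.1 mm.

total ≈ 125.0 mm

Total = Σ Rᵢ Δtᵢ = 15 × 5.8 + 10 × 3.8
      = 87 + 38 = 125.0 mm.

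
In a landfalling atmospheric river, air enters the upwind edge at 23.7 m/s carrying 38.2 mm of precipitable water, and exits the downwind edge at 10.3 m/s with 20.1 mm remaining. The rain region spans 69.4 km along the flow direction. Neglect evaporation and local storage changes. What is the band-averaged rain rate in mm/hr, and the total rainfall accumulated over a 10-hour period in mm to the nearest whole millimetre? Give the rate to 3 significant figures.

Column moisture flux per unit crosswind length is F = V × PW.
Inflow: F_in = 23.7 × 38.2 = 905.34 mm·m/s
Outflow: F_out = 10.3 × 20.1 = 207.03 mm·m/s
Steady-state rate R = (F_in − F_out)/L = (905.34 − 207.03) / 69400 m = 1.006e-02 mm/s.
R = 1.006e-02 × 3600 = 36.2 mm/hr.
Over 10 h: total = 36.2 × 10 = 362 mm.

R ≈ 36.2 mm/hr; total ≈ 362 mm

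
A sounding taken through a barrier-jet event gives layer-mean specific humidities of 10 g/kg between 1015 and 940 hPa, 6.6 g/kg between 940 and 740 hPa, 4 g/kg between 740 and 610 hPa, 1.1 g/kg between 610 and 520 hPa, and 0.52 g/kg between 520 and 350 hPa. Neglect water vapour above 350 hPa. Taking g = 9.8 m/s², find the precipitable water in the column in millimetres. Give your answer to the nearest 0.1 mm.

PW ≈ 28.3 mm

Precipitable water is the column-integrated vapour mass per unit area: PW = (1/g) Σ q̄ Δp, with q in kg/kg and Δp in Pa (1 kg/m² of water = 1 mm).
Layer 1015–940 hPa: Δp = 75 hPa = 7500 Pa, q̄ = 0.01 kg/kg → 0.01 × 7500 / 9.8 = 7.65 mm
Layer 940–740 hPa: Δp = 200 hPa = 20000 Pa, q̄ = 0.0066 kg/kg → 0.0066 × 20000 / 9.8 = 13.47 mm
Layer 740–610 hPa: Δp = 130 hPa = 13000 Pa, q̄ = 0.004 kg/kg → 0.004 × 13000 / 9.8 = 5.31 mm
Layer 610–520 hPa: Δp = 90 hPa = 9000 Pa, q̄ = 0.0011 kg/kg → 0.0011 × 9000 / 9.8 = 1.01 mm
Layer 520–350 hPa: Δp = 170 hPa = 17000 Pa, q̄ = 0.00052 kg/kg → 0.00052 × 17000 / 9.8 = 0.90 mm
PW = 7.65 + 13.47 + 5.31 + 1.01 + 0.90 = 28.34 ≈ 28.3 mm.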